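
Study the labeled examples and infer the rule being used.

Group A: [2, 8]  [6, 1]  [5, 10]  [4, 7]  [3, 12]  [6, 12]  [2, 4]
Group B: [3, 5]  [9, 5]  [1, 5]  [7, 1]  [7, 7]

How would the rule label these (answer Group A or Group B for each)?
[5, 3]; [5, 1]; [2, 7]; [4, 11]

Group B, Group B, Group A, Group A

'Group A' ⟺ product is even.
[5, 3]: Group B (5·3 = 15). [5, 1]: Group B (5·1 = 5). [2, 7]: Group A (2·7 = 14). [4, 11]: Group A (4·11 = 44).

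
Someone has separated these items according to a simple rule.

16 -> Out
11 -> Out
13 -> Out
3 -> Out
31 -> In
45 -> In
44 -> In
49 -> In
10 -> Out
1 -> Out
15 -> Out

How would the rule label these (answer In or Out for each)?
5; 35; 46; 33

Out, In, In, In

All 'In' examples share one property — at least 31 — and every 'Out' example lacks it.
5: Out (5 < 31).
35: In (35 ≥ 31).
46: In (46 ≥ 31).
33: In (33 ≥ 31).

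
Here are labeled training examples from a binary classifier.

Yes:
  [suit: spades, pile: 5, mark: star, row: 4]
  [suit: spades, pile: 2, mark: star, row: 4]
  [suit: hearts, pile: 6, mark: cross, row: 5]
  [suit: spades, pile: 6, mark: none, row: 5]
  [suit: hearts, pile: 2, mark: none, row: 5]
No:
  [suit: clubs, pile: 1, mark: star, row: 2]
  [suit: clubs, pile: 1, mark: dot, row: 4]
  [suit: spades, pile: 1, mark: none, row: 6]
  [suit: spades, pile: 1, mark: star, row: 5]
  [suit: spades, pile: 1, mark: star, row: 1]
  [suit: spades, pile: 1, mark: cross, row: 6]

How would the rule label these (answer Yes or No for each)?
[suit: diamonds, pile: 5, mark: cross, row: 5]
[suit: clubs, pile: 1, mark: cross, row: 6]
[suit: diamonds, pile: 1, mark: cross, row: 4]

Yes, No, No

The pattern is that an item is 'Yes' exactly when: pile ≥ 2.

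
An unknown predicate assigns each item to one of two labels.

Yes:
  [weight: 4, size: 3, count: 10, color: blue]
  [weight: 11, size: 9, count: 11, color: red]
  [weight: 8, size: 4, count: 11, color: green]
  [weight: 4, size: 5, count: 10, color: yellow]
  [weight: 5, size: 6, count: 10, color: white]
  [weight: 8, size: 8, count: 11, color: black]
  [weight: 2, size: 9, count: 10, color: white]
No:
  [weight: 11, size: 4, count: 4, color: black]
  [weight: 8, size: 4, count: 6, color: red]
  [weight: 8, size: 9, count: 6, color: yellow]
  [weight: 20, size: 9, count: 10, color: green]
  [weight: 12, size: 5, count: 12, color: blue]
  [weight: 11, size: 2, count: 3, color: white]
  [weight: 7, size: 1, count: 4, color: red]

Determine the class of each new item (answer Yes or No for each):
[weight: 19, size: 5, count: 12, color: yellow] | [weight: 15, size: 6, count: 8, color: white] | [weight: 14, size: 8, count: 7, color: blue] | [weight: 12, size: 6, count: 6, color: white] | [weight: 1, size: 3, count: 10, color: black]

No, No, No, No, Yes

All 'Yes' examples share one property — count ≥ 10 AND weight ≤ 11 — and every 'No' example lacks it.
[weight: 19, size: 5, count: 12, color: yellow] → count = 12, weight = 19 → No. [weight: 15, size: 6, count: 8, color: white] → count = 8, weight = 15 → No. [weight: 14, size: 8, count: 7, color: blue] → count = 7, weight = 14 → No. [weight: 12, size: 6, count: 6, color: white] → count = 6, weight = 12 → No. [weight: 1, size: 3, count: 10, color: black] → count = 10, weight = 1 → Yes.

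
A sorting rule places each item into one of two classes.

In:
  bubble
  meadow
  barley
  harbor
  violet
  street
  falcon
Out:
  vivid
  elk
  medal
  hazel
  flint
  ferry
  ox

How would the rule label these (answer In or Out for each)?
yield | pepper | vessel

The simplest hypothesis consistent with all the labels is: length 6.
yield: length 5, fails the rule → Out. pepper: length 6, qualifies → In. vessel: length 6, qualifies → In.

Out, In, In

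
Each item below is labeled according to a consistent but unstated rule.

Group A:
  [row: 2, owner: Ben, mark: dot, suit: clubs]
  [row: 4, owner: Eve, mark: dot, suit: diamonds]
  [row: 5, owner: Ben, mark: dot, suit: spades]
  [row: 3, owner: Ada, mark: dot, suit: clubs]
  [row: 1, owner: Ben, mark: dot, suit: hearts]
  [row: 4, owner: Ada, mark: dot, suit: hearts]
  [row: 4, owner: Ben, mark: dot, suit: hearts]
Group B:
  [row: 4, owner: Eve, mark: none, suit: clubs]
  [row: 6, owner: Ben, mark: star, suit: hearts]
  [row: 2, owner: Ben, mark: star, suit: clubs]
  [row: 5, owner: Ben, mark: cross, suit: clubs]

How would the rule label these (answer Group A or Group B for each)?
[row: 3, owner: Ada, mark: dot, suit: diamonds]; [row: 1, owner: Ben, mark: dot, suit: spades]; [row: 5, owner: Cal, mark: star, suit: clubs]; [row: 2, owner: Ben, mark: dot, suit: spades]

Group A, Group A, Group B, Group A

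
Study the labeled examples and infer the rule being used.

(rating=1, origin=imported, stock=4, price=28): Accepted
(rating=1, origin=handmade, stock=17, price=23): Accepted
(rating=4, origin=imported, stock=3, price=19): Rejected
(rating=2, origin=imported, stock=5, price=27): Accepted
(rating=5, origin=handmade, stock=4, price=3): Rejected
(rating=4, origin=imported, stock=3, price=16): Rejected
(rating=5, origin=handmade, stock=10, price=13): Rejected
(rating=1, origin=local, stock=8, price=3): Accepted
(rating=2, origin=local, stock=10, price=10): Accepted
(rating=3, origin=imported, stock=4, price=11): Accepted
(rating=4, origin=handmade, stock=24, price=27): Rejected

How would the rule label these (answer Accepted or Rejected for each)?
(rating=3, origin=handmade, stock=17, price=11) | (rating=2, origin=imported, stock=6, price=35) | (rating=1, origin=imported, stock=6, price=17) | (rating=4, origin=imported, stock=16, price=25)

Accepted, Accepted, Accepted, Rejected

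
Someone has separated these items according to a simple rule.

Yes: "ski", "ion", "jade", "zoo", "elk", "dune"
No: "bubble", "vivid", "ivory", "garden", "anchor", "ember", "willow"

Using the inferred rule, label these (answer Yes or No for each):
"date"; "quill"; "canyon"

Yes, No, No

One predicate separates the groups cleanly: length ≤ 4.
"date" → length 4 → Yes.
"quill" → length 5 → No.
"canyon" → length 6 → No.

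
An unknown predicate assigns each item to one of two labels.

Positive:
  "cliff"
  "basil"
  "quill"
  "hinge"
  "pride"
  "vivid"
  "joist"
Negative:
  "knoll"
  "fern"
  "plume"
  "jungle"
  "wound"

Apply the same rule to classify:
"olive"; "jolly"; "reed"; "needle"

Positive, Negative, Negative, Negative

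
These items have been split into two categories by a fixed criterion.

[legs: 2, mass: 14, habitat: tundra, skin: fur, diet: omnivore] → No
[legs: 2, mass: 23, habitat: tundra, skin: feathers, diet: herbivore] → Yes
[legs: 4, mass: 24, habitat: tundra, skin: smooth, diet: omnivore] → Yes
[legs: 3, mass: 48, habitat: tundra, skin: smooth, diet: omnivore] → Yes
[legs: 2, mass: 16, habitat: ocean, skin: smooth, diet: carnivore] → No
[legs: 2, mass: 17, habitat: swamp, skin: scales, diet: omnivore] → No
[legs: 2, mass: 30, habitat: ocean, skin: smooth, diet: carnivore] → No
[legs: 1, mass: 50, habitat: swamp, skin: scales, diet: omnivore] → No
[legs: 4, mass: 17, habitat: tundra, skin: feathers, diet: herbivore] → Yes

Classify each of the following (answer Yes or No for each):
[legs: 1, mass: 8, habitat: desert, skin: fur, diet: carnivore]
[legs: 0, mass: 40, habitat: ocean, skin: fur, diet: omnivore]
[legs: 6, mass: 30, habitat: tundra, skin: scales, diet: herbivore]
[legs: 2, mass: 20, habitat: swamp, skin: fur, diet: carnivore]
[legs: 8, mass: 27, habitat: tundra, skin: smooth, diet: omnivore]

One predicate separates the groups cleanly: habitat is tundra AND mass ≥ 16.
[legs: 1, mass: 8, habitat: desert, skin: fur, diet: carnivore] → habitat is desert, mass = 8 → No.
[legs: 0, mass: 40, habitat: ocean, skin: fur, diet: omnivore] → habitat is ocean, mass = 40 → No.
[legs: 6, mass: 30, habitat: tundra, skin: scales, diet: herbivore] → habitat is tundra, mass = 30 → Yes.
[legs: 2, mass: 20, habitat: swamp, skin: fur, diet: carnivore] → habitat is swamp, mass = 20 → No.
[legs: 8, mass: 27, habitat: tundra, skin: smooth, diet: omnivore] → habitat is tundra, mass = 27 → Yes.

No, No, Yes, No, Yes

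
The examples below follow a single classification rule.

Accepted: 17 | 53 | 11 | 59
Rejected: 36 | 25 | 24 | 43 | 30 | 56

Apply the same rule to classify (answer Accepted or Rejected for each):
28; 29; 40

Comparing the two groups points to one rule — ≡ 5 (mod 6).

Rejected, Accepted, Rejected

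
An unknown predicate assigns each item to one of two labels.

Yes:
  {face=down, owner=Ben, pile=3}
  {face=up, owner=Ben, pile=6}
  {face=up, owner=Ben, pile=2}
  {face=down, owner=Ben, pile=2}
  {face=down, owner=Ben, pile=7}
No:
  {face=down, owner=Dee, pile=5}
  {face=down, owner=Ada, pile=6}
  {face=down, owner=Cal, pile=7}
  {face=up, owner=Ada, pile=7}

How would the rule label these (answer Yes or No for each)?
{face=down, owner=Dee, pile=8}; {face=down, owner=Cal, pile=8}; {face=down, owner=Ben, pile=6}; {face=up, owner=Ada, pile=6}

Every 'Yes' example satisfies: owner is Ben. None of the 'No' examples do.
{face=down, owner=Dee, pile=8}: owner is Dee — doesn't match, so No. {face=down, owner=Cal, pile=8}: owner is Cal — doesn't match, so No. {face=down, owner=Ben, pile=6}: owner is Ben — passes, so Yes. {face=up, owner=Ada, pile=6}: owner is Ada — doesn't match, so No.

No, No, Yes, No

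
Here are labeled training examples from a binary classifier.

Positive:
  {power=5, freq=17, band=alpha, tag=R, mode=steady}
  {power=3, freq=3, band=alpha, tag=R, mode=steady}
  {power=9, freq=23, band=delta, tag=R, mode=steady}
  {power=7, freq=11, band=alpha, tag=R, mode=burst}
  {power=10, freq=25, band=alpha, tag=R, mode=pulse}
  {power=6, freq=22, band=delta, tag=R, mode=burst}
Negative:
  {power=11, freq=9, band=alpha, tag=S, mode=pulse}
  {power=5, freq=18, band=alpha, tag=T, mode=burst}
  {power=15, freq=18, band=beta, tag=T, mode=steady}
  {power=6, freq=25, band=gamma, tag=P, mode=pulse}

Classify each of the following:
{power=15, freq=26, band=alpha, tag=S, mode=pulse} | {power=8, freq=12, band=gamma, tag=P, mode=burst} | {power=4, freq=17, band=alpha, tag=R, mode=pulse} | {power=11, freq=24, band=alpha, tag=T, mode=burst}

Negative, Negative, Positive, Negative

The rule appears to be: tag is R.
{power=15, freq=26, band=alpha, tag=S, mode=pulse}: tag is S, doesn't match → Negative. {power=8, freq=12, band=gamma, tag=P, mode=burst}: tag is P, doesn't match → Negative. {power=4, freq=17, band=alpha, tag=R, mode=pulse}: tag is R, has this property → Positive. {power=11, freq=24, band=alpha, tag=T, mode=burst}: tag is T, doesn't match → Negative.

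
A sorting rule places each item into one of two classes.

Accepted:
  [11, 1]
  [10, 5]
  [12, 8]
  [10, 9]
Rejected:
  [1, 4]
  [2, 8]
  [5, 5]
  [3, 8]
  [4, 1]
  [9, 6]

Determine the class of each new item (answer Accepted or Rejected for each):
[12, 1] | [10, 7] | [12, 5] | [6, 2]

The rule appears to be: first ≥ 10.
[12, 1] → first 12 → Accepted.
[10, 7] → first 10 → Accepted.
[12, 5] → first 12 → Accepted.
[6, 2] → first 6 → Rejected.

Accepted, Accepted, Accepted, Rejected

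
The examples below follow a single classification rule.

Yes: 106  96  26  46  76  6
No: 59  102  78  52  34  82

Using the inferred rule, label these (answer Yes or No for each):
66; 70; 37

Yes, No, No

All 'Yes' examples share one property — ends in digit 6 — and every 'No' example lacks it.
66: last digit 6 — passes, so Yes.
70: last digit 0 — lacks this property, so No.
37: last digit 7 — lacks this property, so No.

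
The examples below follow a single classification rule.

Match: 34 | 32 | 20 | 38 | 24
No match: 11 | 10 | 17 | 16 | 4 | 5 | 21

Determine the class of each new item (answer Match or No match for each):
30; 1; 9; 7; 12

Match, No match, No match, No match, No match

The simplest hypothesis consistent with all the labels is: even AND at least 17.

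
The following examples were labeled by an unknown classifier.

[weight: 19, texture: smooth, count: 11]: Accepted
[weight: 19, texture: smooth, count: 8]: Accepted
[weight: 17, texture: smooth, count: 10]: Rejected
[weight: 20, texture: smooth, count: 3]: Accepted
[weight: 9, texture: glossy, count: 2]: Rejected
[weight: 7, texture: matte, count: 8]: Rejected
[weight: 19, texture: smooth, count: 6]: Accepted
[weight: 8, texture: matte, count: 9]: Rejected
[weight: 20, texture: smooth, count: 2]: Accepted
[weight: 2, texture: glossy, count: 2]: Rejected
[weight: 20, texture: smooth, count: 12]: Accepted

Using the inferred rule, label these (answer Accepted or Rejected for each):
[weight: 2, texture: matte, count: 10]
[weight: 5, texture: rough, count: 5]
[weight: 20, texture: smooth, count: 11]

Rejected, Rejected, Accepted

The classifier is using: weight ≥ 19.
[weight: 2, texture: matte, count: 10] — weight = 2, hence Rejected. [weight: 5, texture: rough, count: 5] — weight = 5, hence Rejected. [weight: 20, texture: smooth, count: 11] — weight = 20, hence Accepted.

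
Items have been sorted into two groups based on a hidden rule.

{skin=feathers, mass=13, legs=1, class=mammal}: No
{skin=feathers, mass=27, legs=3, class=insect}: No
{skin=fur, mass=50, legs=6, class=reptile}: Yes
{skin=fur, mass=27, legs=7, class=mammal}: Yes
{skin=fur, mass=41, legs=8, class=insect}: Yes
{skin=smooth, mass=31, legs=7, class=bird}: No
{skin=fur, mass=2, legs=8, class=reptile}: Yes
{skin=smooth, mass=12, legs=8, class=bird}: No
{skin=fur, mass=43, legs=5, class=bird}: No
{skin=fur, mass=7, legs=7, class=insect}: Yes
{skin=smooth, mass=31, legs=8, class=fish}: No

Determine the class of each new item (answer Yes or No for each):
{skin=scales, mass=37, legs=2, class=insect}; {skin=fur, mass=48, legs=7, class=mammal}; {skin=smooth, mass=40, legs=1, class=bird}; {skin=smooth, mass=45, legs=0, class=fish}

The pattern is that an item is 'Yes' exactly when: skin is fur AND legs ≥ 6.
{skin=scales, mass=37, legs=2, class=insect}: skin is scales, legs = 2, doesn't match → No.
{skin=fur, mass=48, legs=7, class=mammal}: skin is fur, legs = 7, checks out → Yes.
{skin=smooth, mass=40, legs=1, class=bird}: skin is smooth, legs = 1, doesn't match → No.
{skin=smooth, mass=45, legs=0, class=fish}: skin is smooth, legs = 0, doesn't match → No.

No, Yes, No, No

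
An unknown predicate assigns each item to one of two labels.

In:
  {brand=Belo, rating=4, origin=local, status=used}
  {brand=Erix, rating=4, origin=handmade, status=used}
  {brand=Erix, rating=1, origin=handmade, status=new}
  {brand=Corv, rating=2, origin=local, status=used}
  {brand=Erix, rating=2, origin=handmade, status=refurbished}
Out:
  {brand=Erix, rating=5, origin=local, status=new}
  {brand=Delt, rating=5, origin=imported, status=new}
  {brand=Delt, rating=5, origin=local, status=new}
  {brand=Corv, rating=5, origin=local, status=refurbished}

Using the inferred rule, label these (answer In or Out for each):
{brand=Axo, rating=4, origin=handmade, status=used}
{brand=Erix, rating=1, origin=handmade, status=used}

The common property of the 'In' items is: rating ≤ 4. No 'Out' item has it.
{brand=Axo, rating=4, origin=handmade, status=used}: rating = 4 — passes, so In.
{brand=Erix, rating=1, origin=handmade, status=used}: rating = 1 — passes, so In.

In, In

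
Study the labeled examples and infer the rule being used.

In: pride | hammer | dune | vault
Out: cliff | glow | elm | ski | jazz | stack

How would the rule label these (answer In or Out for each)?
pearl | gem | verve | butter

In, Out, In, In

The rule appears to be: has ≥ 2 vowels.
pearl: 2 vowels, fits → In. gem: 1 vowel, doesn't match → Out. verve: 2 vowels, fits → In. butter: 2 vowels, fits → In.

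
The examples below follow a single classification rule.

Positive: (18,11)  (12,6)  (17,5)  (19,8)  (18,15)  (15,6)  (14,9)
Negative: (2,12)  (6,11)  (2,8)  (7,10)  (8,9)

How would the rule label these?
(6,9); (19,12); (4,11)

The pattern is that an item is 'Positive' exactly when: first > second.
(6,9) → 6 < 9 → Negative.
(19,12) → 19 > 12 → Positive.
(4,11) → 4 < 11 → Negative.

Negative, Positive, Negative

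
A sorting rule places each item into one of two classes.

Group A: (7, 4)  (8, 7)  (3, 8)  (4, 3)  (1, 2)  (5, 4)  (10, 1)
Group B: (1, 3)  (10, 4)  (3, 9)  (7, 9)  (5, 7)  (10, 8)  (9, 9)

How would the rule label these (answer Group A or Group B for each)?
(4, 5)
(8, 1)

The pattern is that an item is 'Group A' exactly when: sum is odd.
(4, 5): 4+5 = 9, qualifies → Group A.
(8, 1): 8+1 = 9, qualifies → Group A.

Group A, Group A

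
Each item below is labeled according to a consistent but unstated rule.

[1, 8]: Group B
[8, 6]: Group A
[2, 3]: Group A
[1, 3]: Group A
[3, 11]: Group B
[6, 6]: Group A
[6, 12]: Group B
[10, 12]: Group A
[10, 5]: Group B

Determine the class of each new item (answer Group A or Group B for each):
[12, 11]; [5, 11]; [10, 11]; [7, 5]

The common property of the 'Group A' items is: |first − second| ≤ 2. No 'Group B' item has it.
[12, 11] — |12−11| = 1, hence Group A.
[5, 11] — |5−11| = 6, hence Group B.
[10, 11] — |10−11| = 1, hence Group A.
[7, 5] — |7−5| = 2, hence Group A.

Group A, Group B, Group A, Group A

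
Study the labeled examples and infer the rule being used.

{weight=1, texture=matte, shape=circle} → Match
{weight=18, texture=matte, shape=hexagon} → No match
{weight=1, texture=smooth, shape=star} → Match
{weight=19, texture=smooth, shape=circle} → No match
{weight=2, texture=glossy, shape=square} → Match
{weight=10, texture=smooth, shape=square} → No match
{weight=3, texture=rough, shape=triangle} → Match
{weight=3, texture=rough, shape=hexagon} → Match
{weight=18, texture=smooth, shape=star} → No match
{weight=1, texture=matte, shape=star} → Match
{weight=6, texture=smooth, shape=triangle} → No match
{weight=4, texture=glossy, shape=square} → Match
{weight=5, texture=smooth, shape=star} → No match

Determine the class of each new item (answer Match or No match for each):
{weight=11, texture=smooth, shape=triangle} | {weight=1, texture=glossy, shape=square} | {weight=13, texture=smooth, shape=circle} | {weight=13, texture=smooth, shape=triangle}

No match, Match, No match, No match

Rule: weight ≤ 4. This holds for each 'Match' example and fails for each 'No match' one.
No match: {weight=11, texture=smooth, shape=triangle}, since weight = 11.
Match: {weight=1, texture=glossy, shape=square}, since weight = 1.
No match: {weight=13, texture=smooth, shape=circle}, since weight = 13.
No match: {weight=13, texture=smooth, shape=triangle}, since weight = 13.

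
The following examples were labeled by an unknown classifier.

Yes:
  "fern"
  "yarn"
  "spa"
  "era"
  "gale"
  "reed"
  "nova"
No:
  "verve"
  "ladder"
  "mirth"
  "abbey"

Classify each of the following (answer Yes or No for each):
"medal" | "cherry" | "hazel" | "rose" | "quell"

No, No, No, Yes, No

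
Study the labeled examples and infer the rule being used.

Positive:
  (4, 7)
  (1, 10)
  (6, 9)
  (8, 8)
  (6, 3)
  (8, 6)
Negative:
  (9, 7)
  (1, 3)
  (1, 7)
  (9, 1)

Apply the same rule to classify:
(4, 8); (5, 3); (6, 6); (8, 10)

Positive, Negative, Positive, Positive

The common property of the 'Positive' items is: product is even. No 'Negative' item has it.
(4, 8) — 4·8 = 32, hence Positive. (5, 3) — 5·3 = 15, hence Negative. (6, 6) — 6·6 = 36, hence Positive. (8, 10) — 8·10 = 80, hence Positive.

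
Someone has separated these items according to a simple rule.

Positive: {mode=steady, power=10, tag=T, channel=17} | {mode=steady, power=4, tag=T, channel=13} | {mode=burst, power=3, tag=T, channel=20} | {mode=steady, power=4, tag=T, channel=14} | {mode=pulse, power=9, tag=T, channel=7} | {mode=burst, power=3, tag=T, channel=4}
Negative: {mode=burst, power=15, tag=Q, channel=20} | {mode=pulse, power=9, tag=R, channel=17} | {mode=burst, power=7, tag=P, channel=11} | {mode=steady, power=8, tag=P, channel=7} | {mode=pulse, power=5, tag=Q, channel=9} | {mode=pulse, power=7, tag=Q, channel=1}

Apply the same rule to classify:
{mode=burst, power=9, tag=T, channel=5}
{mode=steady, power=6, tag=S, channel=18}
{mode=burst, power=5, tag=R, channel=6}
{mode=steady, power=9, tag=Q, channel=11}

One predicate separates the groups cleanly: tag is T.
{mode=burst, power=9, tag=T, channel=5}: Positive (tag is T).
{mode=steady, power=6, tag=S, channel=18}: Negative (tag is S).
{mode=burst, power=5, tag=R, channel=6}: Negative (tag is R).
{mode=steady, power=9, tag=Q, channel=11}: Negative (tag is Q).

Positive, Negative, Negative, Negative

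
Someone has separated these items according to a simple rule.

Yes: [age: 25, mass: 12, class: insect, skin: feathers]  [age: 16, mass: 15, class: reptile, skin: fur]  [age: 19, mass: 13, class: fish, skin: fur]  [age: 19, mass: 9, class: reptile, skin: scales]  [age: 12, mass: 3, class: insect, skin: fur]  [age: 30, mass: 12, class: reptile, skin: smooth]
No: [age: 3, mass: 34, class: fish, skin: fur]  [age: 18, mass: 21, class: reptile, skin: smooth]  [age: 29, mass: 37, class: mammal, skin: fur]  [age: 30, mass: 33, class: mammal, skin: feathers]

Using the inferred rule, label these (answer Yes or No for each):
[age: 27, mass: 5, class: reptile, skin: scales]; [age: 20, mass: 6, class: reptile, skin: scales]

Yes, Yes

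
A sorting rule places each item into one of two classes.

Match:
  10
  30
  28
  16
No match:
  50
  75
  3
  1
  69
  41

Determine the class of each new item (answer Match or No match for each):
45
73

The distinguishing property — even AND at most 30 — holds for all the 'Match' cases and none of the 'No match' cases.

No match, No match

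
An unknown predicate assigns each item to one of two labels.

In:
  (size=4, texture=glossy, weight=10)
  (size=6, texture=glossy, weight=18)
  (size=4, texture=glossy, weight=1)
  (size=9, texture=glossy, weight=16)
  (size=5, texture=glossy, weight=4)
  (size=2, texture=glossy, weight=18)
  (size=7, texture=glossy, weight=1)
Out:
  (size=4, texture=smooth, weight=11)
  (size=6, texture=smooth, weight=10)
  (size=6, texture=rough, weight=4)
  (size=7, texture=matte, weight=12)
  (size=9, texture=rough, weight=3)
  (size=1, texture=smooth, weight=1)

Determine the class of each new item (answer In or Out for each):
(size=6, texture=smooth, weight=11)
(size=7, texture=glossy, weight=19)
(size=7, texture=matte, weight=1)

Out, In, Out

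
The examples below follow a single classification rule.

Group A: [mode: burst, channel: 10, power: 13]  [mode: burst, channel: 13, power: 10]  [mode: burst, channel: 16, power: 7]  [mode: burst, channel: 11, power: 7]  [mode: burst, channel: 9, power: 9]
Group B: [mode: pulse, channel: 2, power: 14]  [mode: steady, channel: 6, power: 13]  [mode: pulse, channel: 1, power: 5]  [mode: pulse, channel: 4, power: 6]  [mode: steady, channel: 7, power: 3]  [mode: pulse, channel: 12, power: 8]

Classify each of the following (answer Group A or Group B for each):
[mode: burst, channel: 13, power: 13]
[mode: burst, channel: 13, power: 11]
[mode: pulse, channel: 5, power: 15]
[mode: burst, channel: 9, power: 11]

Group A, Group A, Group B, Group A

Every 'Group A' example satisfies: mode is burst. None of the 'Group B' examples do.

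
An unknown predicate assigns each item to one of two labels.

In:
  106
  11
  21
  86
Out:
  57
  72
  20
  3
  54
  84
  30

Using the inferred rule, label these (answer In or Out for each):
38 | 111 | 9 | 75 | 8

Every 'In' example satisfies: ≡ 1 (mod 5). None of the 'Out' examples do.
38: Out (38 mod 5 = 3).
111: In (111 mod 5 = 1).
9: Out (9 mod 5 = 4).
75: Out (75 mod 5 = 0).
8: Out (8 mod 5 = 3).

Out, In, Out, Out, Out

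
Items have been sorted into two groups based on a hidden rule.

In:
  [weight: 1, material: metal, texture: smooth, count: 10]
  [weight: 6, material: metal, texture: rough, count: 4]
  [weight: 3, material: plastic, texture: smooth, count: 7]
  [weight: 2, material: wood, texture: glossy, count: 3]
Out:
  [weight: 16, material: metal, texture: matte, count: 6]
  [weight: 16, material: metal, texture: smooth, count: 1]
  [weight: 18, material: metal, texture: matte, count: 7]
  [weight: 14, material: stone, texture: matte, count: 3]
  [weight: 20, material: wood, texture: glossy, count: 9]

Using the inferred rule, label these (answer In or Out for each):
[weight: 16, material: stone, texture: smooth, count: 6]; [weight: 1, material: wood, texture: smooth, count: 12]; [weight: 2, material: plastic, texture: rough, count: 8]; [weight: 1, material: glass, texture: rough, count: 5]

Out, In, In, In

The rule appears to be: weight ≤ 6.
[weight: 16, material: stone, texture: smooth, count: 6] → weight = 16 → Out.
[weight: 1, material: wood, texture: smooth, count: 12] → weight = 1 → In.
[weight: 2, material: plastic, texture: rough, count: 8] → weight = 2 → In.
[weight: 1, material: glass, texture: rough, count: 5] → weight = 1 → In.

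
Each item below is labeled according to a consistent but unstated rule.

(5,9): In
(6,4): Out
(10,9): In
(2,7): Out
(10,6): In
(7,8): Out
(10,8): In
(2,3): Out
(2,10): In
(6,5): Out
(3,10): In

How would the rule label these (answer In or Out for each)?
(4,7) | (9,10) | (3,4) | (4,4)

Out, In, Out, Out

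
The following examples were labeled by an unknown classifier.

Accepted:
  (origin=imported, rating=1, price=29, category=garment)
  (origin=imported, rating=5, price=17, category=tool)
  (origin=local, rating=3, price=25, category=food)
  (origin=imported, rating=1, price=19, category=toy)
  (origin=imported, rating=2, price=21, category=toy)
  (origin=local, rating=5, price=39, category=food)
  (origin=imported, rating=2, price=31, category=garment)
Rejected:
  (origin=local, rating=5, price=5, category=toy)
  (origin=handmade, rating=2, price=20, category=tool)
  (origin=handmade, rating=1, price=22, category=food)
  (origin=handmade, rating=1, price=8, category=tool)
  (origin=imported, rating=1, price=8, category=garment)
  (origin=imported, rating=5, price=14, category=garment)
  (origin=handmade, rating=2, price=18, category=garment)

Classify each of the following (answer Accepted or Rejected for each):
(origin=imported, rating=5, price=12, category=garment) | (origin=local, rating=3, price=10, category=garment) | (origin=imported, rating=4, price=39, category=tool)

The rule appears to be: price ≥ 8 AND price is odd.
(origin=imported, rating=5, price=12, category=garment) → price = 12 → Rejected.
(origin=local, rating=3, price=10, category=garment) → price = 10 → Rejected.
(origin=imported, rating=4, price=39, category=tool) → price = 39 → Accepted.

Rejected, Rejected, Accepted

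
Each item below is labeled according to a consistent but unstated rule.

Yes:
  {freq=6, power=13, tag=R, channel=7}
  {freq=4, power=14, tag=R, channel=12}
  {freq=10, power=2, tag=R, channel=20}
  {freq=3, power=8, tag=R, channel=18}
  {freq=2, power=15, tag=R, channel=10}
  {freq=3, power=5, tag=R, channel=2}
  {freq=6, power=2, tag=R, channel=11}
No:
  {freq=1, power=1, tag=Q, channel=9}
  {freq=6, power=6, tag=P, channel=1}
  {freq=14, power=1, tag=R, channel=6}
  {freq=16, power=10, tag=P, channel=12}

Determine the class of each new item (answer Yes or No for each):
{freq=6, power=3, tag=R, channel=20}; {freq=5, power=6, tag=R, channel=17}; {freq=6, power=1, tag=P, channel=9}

Yes, Yes, No

The simplest hypothesis consistent with all the labels is: tag is R AND freq ≤ 10.
Yes: {freq=6, power=3, tag=R, channel=20}, since tag is R, freq = 6.
Yes: {freq=5, power=6, tag=R, channel=17}, since tag is R, freq = 5.
No: {freq=6, power=1, tag=P, channel=9}, since tag is P, freq = 6.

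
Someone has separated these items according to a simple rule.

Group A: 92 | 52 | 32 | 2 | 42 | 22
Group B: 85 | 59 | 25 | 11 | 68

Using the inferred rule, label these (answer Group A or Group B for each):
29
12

'Group A' ⟺ ends in digit 2.

Group B, Group A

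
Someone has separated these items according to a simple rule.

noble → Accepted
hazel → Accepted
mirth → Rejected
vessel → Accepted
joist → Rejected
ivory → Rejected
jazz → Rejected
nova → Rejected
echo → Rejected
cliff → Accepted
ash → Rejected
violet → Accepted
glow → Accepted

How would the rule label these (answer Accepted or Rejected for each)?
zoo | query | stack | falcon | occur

Rejected, Rejected, Rejected, Accepted, Rejected

Every 'Accepted' example satisfies: contains 'l'. None of the 'Rejected' examples do.
zoo: no 'l' — doesn't qualify, so Rejected.
query: no 'l' — doesn't qualify, so Rejected.
stack: no 'l' — doesn't qualify, so Rejected.
falcon: has 'l' — has this property, so Accepted.
occur: no 'l' — doesn't qualify, so Rejected.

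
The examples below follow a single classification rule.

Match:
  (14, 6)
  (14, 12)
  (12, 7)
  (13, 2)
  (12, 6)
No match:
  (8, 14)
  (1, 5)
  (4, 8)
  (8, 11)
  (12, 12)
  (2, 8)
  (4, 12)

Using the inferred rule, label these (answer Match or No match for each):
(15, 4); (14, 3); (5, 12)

Match, Match, No match

Looking at the examples, the only property every 'Match' case has and every 'No match' case lacks is: first > second.
(15, 4): Match (15 > 4).
(14, 3): Match (14 > 3).
(5, 12): No match (5 < 12).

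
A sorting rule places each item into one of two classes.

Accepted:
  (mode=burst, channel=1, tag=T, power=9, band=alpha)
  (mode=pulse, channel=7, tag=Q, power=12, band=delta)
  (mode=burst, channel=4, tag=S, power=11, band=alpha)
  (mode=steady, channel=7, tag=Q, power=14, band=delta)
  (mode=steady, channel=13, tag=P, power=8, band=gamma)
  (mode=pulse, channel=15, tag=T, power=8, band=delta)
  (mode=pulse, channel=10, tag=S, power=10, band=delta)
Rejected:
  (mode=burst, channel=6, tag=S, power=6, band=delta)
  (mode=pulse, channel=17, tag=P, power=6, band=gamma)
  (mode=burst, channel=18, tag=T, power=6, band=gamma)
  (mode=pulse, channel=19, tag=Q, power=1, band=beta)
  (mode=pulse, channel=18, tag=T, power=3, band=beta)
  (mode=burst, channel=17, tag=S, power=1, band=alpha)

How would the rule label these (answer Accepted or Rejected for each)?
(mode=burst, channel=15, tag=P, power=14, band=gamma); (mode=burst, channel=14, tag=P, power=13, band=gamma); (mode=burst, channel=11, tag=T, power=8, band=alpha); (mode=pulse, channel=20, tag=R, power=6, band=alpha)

Every 'Accepted' example satisfies: power ≥ 8. None of the 'Rejected' examples do.

Accepted, Accepted, Accepted, Rejected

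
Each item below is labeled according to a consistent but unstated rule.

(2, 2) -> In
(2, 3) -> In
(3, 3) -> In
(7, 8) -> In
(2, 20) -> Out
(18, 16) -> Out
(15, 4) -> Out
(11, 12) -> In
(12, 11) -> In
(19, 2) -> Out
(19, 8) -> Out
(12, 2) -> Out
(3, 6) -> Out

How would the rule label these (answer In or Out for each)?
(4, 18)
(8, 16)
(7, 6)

Out, Out, In

The pattern is that an item is 'In' exactly when: |first − second| ≤ 1.
(4, 18) → |4−18| = 14 → Out. (8, 16) → |8−16| = 8 → Out. (7, 6) → |7−6| = 1 → In.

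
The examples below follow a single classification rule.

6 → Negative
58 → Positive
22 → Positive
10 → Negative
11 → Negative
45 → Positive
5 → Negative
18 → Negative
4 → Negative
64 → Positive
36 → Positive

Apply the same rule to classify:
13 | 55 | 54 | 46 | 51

Negative, Positive, Positive, Positive, Positive

The distinguishing property — at least 22 — holds for all the 'Positive' cases and none of the 'Negative' cases.
13 — 13 < 22, hence Negative. 55 — 55 ≥ 22, hence Positive. 54 — 54 ≥ 22, hence Positive. 46 — 46 ≥ 22, hence Positive. 51 — 51 ≥ 22, hence Positive.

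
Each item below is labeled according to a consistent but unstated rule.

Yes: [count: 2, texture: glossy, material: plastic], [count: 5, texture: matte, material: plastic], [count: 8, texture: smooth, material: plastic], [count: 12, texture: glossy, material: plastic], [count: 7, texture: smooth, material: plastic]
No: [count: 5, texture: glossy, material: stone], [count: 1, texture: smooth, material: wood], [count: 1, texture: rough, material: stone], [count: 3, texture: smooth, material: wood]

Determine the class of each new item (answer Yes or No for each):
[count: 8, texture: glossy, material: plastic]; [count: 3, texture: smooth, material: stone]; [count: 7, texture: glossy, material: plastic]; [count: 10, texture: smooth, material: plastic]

Yes, No, Yes, Yes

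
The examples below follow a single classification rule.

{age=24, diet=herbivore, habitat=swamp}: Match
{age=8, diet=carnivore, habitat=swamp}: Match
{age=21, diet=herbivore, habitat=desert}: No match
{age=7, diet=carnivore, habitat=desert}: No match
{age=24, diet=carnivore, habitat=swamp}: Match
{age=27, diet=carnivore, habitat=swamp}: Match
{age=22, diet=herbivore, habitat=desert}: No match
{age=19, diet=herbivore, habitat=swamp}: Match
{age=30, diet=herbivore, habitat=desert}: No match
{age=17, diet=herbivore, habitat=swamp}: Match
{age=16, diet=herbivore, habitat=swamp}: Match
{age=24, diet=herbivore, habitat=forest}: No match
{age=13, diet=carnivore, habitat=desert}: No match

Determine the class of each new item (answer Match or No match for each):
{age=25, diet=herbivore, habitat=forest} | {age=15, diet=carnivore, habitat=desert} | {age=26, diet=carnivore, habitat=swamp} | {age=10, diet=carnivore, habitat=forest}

No match, No match, Match, No match

The rule appears to be: habitat is swamp.
{age=25, diet=herbivore, habitat=forest} → habitat is forest → No match.
{age=15, diet=carnivore, habitat=desert} → habitat is desert → No match.
{age=26, diet=carnivore, habitat=swamp} → habitat is swamp → Match.
{age=10, diet=carnivore, habitat=forest} → habitat is forest → No match.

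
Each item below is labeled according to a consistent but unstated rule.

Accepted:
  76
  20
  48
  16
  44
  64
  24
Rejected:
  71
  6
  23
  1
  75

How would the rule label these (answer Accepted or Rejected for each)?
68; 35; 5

Accepted, Rejected, Rejected

One predicate separates the groups cleanly: multiple of 4.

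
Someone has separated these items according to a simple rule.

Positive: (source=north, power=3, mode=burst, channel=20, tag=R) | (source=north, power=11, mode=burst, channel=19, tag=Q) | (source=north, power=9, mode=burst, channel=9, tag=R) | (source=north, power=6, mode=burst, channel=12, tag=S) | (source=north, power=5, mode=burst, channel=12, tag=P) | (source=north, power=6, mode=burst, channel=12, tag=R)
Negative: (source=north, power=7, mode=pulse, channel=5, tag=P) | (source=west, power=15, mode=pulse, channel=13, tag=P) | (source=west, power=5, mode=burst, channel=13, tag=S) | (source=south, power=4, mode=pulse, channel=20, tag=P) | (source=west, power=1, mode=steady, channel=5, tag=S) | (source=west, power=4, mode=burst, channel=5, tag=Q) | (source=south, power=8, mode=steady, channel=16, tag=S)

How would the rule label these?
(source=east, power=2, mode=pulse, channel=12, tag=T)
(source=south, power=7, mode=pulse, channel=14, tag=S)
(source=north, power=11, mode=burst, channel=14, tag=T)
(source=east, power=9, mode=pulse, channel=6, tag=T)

The common property of the 'Positive' items is: source is north AND mode is burst. No 'Negative' item has it.
(source=east, power=2, mode=pulse, channel=12, tag=T) → source is east, mode is pulse → Negative. (source=south, power=7, mode=pulse, channel=14, tag=S) → source is south, mode is pulse → Negative. (source=north, power=11, mode=burst, channel=14, tag=T) → source is north, mode is burst → Positive. (source=east, power=9, mode=pulse, channel=6, tag=T) → source is east, mode is pulse → Negative.

Negative, Negative, Positive, Negative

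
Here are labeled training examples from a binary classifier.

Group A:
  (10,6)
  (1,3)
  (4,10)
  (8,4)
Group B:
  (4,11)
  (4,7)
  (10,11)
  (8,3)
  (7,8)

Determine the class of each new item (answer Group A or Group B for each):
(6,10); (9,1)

Group A, Group A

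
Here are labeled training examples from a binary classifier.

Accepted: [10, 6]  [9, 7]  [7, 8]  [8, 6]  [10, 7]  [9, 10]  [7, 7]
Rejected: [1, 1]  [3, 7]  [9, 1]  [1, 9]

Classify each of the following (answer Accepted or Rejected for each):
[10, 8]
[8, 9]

'Accepted' ⟺ sum ≥ 14.
Accepted: [10, 8], since 10+8 = 18. Accepted: [8, 9], since 8+9 = 17.

Accepted, Accepted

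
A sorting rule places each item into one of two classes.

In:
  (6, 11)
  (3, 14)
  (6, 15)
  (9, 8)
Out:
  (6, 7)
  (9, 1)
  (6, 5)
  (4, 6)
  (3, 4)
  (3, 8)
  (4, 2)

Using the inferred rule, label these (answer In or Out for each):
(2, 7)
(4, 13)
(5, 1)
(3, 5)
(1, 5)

Out, In, Out, Out, Out

The simplest hypothesis consistent with all the labels is: sum ≥ 17.
(2, 7): 2+7 = 9, does not fit → Out.
(4, 13): 4+13 = 17, fits → In.
(5, 1): 5+1 = 6, does not fit → Out.
(3, 5): 3+5 = 8, does not fit → Out.
(1, 5): 1+5 = 6, does not fit → Out.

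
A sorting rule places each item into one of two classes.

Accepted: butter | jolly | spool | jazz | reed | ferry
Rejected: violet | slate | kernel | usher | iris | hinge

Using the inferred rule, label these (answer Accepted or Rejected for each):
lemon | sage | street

Rejected, Rejected, Accepted

Every 'Accepted' example satisfies: has a double letter. None of the 'Rejected' examples do.
lemon: no doubled letter — lacks this property, so Rejected. sage: no doubled letter — lacks this property, so Rejected. street: 'ee' doubled — has this property, so Accepted.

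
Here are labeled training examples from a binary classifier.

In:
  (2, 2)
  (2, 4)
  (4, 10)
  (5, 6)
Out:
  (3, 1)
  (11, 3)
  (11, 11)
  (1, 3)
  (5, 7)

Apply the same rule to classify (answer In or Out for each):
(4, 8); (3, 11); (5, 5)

The simplest hypothesis consistent with all the labels is: second is even.
(4, 8): In (second 8). (3, 11): Out (second 11). (5, 5): Out (second 5).

In, Out, Out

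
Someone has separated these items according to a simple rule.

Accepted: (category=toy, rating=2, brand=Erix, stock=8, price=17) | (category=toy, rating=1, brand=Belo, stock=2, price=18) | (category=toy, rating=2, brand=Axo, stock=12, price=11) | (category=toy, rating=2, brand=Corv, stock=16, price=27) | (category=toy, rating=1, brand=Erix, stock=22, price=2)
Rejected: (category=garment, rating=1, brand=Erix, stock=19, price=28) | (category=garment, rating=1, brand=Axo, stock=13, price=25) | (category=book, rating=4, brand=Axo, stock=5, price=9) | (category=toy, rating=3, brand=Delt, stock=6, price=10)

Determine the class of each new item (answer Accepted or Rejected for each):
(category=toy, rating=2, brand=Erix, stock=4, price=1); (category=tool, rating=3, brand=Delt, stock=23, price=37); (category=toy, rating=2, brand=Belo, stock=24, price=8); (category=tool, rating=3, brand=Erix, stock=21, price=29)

The classifier is using: category is toy AND rating ≤ 2.
(category=toy, rating=2, brand=Erix, stock=4, price=1) — category is toy, rating = 2, hence Accepted. (category=tool, rating=3, brand=Delt, stock=23, price=37) — category is tool, rating = 3, hence Rejected. (category=toy, rating=2, brand=Belo, stock=24, price=8) — category is toy, rating = 2, hence Accepted. (category=tool, rating=3, brand=Erix, stock=21, price=29) — category is tool, rating = 3, hence Rejected.

Accepted, Rejected, Accepted, Rejected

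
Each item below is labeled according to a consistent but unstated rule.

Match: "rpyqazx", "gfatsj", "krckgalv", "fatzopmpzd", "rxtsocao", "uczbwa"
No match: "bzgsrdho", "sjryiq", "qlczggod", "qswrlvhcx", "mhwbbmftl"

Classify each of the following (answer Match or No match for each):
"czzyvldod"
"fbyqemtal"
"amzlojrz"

The distinguishing property — contains 'a' — holds for all the 'Match' cases and none of the 'No match' cases.

No match, Match, Match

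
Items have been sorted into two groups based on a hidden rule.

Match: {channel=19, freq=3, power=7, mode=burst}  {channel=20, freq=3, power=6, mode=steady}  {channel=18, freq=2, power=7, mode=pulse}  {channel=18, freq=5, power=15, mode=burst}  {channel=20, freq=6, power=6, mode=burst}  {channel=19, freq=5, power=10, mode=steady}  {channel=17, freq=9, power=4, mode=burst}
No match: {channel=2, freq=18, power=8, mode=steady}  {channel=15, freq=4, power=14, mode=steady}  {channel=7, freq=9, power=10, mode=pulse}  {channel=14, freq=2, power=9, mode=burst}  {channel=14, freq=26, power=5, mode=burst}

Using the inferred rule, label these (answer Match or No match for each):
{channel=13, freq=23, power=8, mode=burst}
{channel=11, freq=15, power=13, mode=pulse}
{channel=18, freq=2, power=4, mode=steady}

No match, No match, Match

'Match' ⟺ channel ≥ 17.
{channel=13, freq=23, power=8, mode=burst} — channel = 13, hence No match. {channel=11, freq=15, power=13, mode=pulse} — channel = 11, hence No match. {channel=18, freq=2, power=4, mode=steady} — channel = 18, hence Match.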